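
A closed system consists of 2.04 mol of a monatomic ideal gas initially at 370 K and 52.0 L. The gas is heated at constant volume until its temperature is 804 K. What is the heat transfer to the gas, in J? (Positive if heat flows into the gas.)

11000 J

P₁ = nRT₁/V₁ = 2.04×8.314×370/52.0 = 121 kPa.
Isochoric: V stays 52.0 L; P/T = const ⇒ T₂ = 804 K, P₂ = 262 kPa.
W = 0 (no volume change).
ΔU = nCvΔT = 2.04×12.5×(804−370) = 11000 J.
Q = ΔU = 11000 J.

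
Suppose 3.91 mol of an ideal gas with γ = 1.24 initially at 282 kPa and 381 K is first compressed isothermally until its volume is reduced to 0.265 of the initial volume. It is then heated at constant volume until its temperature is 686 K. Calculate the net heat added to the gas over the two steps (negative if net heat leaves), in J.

24900 J

V₁ = nRT₁/P₁ = 3.91×8.314×381/282 = 43.9 L.
Step 1 — Isothermal: T stays 381 K; PV = const ⇒ V₂ = 11.6 L, P₂ = 1060 kPa.
ΔU = 0 (ideal gas, T constant).
W = nRT ln(V₂/V₁) = 3.91×8.314×381×ln(0.265) = -16400 J.
Q = ΔU + W = -16400 J.
State after step 1: P = 1060 kPa, V = 11.6 L, T = 381 K.
Step 2 — Isochoric: V stays 11.6 L; P/T = const ⇒ T₂ = 686 K, P₂ = 1920 kPa.
W = 0 (no volume change).
ΔU = nCvΔT = 3.91×34.6×(686−381) = 41300 J.
Q = ΔU = 41300 J.
Net over both steps: W = -16400 J, Q = 24900 J, ΔU = 41300 J.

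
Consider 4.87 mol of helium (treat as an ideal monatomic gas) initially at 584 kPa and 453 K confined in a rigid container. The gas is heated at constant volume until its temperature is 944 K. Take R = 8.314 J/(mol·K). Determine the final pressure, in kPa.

V₁ = nRT₁/P₁ = 4.87×8.314×453/584 = 31.4 L.
Isochoric: V stays 31.4 L; P/T = const ⇒ T₂ = 944 K, P₂ = 1220 kPa.

1220 kPa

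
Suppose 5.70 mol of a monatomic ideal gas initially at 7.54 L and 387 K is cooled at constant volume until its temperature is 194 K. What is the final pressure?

1220 kPa

P₁ = nRT₁/V₁ = 5.70×8.314×387/7.54 = 2430 kPa.
Isochoric: V stays 7.54 L; P/T = const ⇒ T₂ = 194 K, P₂ = 1220 kPa.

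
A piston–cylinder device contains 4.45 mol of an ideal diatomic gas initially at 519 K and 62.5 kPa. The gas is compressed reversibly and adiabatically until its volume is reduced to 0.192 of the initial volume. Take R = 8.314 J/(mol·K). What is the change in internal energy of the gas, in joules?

V₁ = nRT₁/P₁ = 4.45×8.314×519/62.5 = 307 L.
Adiabatic: TV^(γ−1) = const ⇒ T₂ = 519×(5.21)^0.400 = 1000 K; PV^γ = const ⇒ P₂ = 630 kPa.
For an ideal gas ΔU = nCvΔT with Cv = (5/2)R = 20.8 J/(mol·K).
ΔU = 4.45×20.8×(1000−519) = 44900 J.

44900 J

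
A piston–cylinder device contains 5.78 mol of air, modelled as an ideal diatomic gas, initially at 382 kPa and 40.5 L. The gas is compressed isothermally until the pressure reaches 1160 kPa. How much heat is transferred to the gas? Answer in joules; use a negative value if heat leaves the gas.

T₁ = P₁V₁/(nR) = 382×40.5/(5.78×8.314) = 322 K.
Isothermal: T stays 322 K; PV = const ⇒ V₂ = 13.3 L, P₂ = 1160 kPa.
ΔU = 0 (ideal gas, T constant).
W = nRT ln(V₂/V₁) = 5.78×8.314×322×ln(0.329) = -17200 J.
Q = ΔU + W = -17200 J.

-17200 J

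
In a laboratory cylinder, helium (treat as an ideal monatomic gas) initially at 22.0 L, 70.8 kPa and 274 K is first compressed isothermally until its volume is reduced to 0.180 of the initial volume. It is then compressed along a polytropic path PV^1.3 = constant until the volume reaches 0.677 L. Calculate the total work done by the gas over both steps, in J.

n = P₁V₁/(RT₁) = 70.8×22.0/(8.314×274) = 0.684 mol.
Step 1 — Isothermal: T stays 274 K; PV = const ⇒ V₂ = 3.96 L, P₂ = 393 kPa.
ΔU = 0 (ideal gas, T constant).
W = nRT ln(V₂/V₁) = 0.684×8.314×274×ln(0.180) = -2670 J.
Q = ΔU + W = -2670 J.
State after step 1: P = 393 kPa, V = 3.96 L, T = 274 K.
Step 2 — Polytropic n=1.3: T₂ = T₁(V₁/V₂)^(n−1) = 274×(5.85)^0.30 = 465 K; P₂ = P₁(V₁/V₂)^n = 3910 kPa.
W = (P₁V₁−P₂V₂)/(n−1) = (393×3.96−3910×0.677)/0.30 = -3630 J.
ΔU = nCvΔT = 0.684×12.5×(465−274) = 1630 J.
Q = ΔU + W = -2000 J.
Net over both steps: W = -6300 J, Q = -4670 J, ΔU = 1630 J.

-6300 J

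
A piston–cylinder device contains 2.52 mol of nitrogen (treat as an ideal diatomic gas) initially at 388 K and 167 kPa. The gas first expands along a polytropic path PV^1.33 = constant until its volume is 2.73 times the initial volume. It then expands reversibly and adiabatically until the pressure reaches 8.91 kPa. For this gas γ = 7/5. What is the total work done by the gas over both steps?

V₁ = nRT₁/P₁ = 2.52×8.314×388/167 = 48.7 L.
Step 1 — Polytropic n=1.33: T₂ = T₁(V₁/V₂)^(n−1) = 388×(0.366)^0.33 = 279 K; P₂ = P₁(V₁/V₂)^n = 43.9 kPa.
W = (P₁V₁−P₂V₂)/(n−1) = (167×48.7−43.9×133)/0.33 = 6950 J.
ΔU = nCvΔT = 2.52×20.8×(279−388) = -5730 J.
Q = ΔU + W = 1220 J.
State after step 1: P = 43.9 kPa, V = 133 L, T = 279 K.
Step 2 — Adiabatic: T₂/T₁ = (P₂/P₁)^((γ−1)/γ) ⇒ T₂ = 279×(0.203)^0.286 = 177 K; V₂ = 415 L.
ΔU = nCvΔT = 2.52×20.8×(177−279) = -5340 J.
Q = 0 for an adiabatic process, so W = −ΔU = 5340 J.
Net over both steps: W = 12300 J, Q = 1220 J, ΔU = -11100 J.

12300 J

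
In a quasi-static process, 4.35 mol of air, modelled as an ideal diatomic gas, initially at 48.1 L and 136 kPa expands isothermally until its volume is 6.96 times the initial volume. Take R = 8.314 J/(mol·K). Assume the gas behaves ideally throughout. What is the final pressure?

T₁ = P₁V₁/(nR) = 136×48.1/(4.35×8.314) = 181 K.
Isothermal: T stays 181 K; PV = const ⇒ V₂ = 335 L, P₂ = 19.5 kPa.

19.5 kPa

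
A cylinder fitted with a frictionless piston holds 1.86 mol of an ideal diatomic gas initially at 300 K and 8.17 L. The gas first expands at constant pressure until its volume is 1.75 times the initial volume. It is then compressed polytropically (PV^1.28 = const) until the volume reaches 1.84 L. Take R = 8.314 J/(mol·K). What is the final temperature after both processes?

932 K

P₁ = nRT₁/V₁ = 1.86×8.314×300/8.17 = 568 kPa.
Step 1 — Isobaric: P stays 568 kPa; V/T = const ⇒ T₂ = 525 K, V₂ = 14.3 L.
W = PΔV = 568×(14.3−8.17) kPa·L = 3480 J.
ΔU = nCvΔT = 1.86×20.8×(525−300) = 8700 J.
Q = ΔU + W = nCpΔT = 12200 J.
State after step 1: P = 568 kPa, V = 14.3 L, T = 525 K.
Step 2 — Polytropic n=1.28: T₂ = T₁(V₁/V₂)^(n−1) = 525×(7.77)^0.28 = 932 K; P₂ = P₁(V₁/V₂)^n = 7830 kPa.
W = (P₁V₁−P₂V₂)/(n−1) = (568×14.3−7830×1.84)/0.28 = -22500 J.
ΔU = nCvΔT = 1.86×20.8×(932−525) = 15700 J.
Q = ΔU + W = -6750 J.
Net over both steps: W = -19000 J, Q = 5430 J, ΔU = 24400 J.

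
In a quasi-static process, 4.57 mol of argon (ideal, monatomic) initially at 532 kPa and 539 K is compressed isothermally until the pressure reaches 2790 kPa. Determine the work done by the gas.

-33900 J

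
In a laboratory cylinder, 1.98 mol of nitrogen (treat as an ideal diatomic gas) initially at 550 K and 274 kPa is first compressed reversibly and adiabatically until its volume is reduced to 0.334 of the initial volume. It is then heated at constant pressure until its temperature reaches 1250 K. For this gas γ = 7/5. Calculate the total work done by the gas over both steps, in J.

V₁ = nRT₁/P₁ = 1.98×8.314×550/274 = 33.0 L.
Step 1 — Adiabatic: TV^(γ−1) = const ⇒ T₂ = 550×(2.99)^0.400 = 853 K; PV^γ = const ⇒ P₂ = 1270 kPa.
ΔU = nCvΔT = 1.98×20.8×(853−550) = 12500 J.
Q = 0 for an adiabatic process, so W = −ΔU = -12500 J.
State after step 1: P = 1270 kPa, V = 11.0 L, T = 853 K.
Step 2 — Isobaric: P stays 1270 kPa; V/T = const ⇒ T₂ = 1250 K, V₂ = 16.2 L.
W = PΔV = 1270×(16.2−11.0) kPa·L = 6540 J.
ΔU = nCvΔT = 1.98×20.8×(1250−853) = 16300 J.
Q = ΔU + W = nCpΔT = 22900 J.
Net over both steps: W = -5920 J, Q = 22900 J, ΔU = 28800 J.

-5920 J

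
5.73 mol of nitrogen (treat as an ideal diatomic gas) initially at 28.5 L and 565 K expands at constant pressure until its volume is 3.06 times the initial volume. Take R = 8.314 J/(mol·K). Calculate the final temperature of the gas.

P₁ = nRT₁/V₁ = 5.73×8.314×565/28.5 = 944 kPa.
Isobaric: P stays 944 kPa; V/T = const ⇒ T₂ = 1730 K, V₂ = 87.2 L.

1730 K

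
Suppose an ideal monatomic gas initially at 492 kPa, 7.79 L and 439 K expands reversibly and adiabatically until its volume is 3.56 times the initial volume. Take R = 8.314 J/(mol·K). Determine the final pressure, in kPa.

59.3 kPa

Adiabatic: TV^(γ−1) = const ⇒ T₂ = 439×(0.281)^0.667 = 188 K; PV^γ = const ⇒ P₂ = 59.3 kPa.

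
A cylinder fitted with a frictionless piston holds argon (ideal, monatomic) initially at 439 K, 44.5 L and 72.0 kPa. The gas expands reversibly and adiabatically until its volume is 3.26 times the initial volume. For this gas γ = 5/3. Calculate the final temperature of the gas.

Adiabatic: TV^(γ−1) = const ⇒ T₂ = 439×(0.307)^0.667 = 200 K; PV^γ = const ⇒ P₂ = 10.0 kPa.

200 K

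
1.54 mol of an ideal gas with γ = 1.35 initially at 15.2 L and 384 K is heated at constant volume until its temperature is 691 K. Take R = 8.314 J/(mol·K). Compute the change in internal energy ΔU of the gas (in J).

P₁ = nRT₁/V₁ = 1.54×8.314×384/15.2 = 323 kPa.
Isochoric: V stays 15.2 L; P/T = const ⇒ T₂ = 691 K, P₂ = 582 kPa.
For an ideal gas ΔU = nCvΔT with Cv = R/(γ−1) = 23.8 J/(mol·K).
ΔU = 1.54×23.8×(691−384) = 11200 J.

11200 J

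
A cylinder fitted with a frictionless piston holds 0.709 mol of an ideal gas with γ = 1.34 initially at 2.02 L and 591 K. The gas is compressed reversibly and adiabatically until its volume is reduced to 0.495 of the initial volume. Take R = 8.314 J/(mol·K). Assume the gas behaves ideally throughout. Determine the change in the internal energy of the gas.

P₁ = nRT₁/V₁ = 0.709×8.314×591/2.02 = 1720 kPa.
Adiabatic: TV^(γ−1) = const ⇒ T₂ = 591×(2.02)^0.340 = 751 K; PV^γ = const ⇒ P₂ = 4430 kPa.
For an ideal gas ΔU = nCvΔT with Cv = R/(γ−1) = 24.5 J/(mol·K).
ΔU = 0.709×24.5×(751−591) = 2770 J.

2770 J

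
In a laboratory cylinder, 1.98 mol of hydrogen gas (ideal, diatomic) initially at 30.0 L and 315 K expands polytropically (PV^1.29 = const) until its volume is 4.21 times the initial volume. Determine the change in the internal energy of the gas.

P₁ = nRT₁/V₁ = 1.98×8.314×315/30.0 = 173 kPa.
Polytropic n=1.29: T₂ = T₁(V₁/V₂)^(n−1) = 315×(0.238)^0.29 = 208 K; P₂ = P₁(V₁/V₂)^n = 27.1 kPa.
For an ideal gas ΔU = nCvΔT with Cv = (5/2)R = 20.8 J/(mol·K).
ΔU = 1.98×20.8×(208−315) = -4420 J.

-4420 J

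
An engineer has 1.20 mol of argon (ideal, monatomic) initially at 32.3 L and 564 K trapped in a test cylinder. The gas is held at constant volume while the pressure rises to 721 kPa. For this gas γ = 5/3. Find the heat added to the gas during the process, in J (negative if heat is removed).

26500 J

P₁ = nRT₁/V₁ = 1.20×8.314×564/32.3 = 174 kPa.
Isochoric: V stays 32.3 L; P/T = const ⇒ T₂ = 2330 K, P₂ = 721 kPa.
W = 0 (no volume change).
ΔU = nCvΔT = 1.20×12.5×(2330−564) = 26500 J.
Q = ΔU = 26500 J.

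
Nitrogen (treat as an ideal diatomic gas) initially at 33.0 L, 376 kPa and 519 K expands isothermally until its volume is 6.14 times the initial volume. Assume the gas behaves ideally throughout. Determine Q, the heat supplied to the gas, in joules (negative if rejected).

n = P₁V₁/(RT₁) = 376×33.0/(8.314×519) = 2.88 mol.
Isothermal: T stays 519 K; PV = const ⇒ V₂ = 203 L, P₂ = 61.2 kPa.
ΔU = 0 (ideal gas, T constant).
W = nRT ln(V₂/V₁) = 2.88×8.314×519×ln(6.14) = 22500 J.
Q = ΔU + W = 22500 J.

22500 J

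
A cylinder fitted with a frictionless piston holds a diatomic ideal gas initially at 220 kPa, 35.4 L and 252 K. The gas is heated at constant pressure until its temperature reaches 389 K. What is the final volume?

54.6 L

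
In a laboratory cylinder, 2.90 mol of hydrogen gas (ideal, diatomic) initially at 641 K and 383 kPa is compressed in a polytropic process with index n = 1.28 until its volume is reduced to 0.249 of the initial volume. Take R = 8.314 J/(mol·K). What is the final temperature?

V₁ = nRT₁/P₁ = 2.90×8.314×641/383 = 40.4 L.
Polytropic n=1.28: T₂ = T₁(V₁/V₂)^(n−1) = 641×(4.02)^0.28 = 946 K; P₂ = P₁(V₁/V₂)^n = 2270 kPa.

946 K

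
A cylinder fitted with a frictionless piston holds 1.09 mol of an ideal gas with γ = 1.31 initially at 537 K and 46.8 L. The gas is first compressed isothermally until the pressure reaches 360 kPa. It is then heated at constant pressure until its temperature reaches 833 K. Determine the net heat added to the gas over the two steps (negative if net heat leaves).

P₁ = nRT₁/V₁ = 1.09×8.314×537/46.8 = 104 kPa.
Step 1 — Isothermal: T stays 537 K; PV = const ⇒ V₂ = 13.5 L, P₂ = 360 kPa.
ΔU = 0 (ideal gas, T constant).
W = nRT ln(V₂/V₁) = 1.09×8.314×537×ln(0.289) = -6040 J.
Q = ΔU + W = -6040 J.
State after step 1: P = 360 kPa, V = 13.5 L, T = 537 K.
Step 2 — Isobaric: P stays 360 kPa; V/T = const ⇒ T₂ = 833 K, V₂ = 21.0 L.
W = PΔV = 360×(21.0−13.5) kPa·L = 2680 J.
ΔU = nCvΔT = 1.09×26.8×(833−537) = 8650 J.
Q = ΔU + W = nCpΔT = 11300 J.
Net over both steps: W = -3360 J, Q = 5290 J, ΔU = 8650 J.

5290 J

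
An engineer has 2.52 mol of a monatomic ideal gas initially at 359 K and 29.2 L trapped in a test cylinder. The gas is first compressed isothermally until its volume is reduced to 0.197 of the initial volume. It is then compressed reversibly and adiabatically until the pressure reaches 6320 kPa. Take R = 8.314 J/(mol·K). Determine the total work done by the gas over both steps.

P₁ = nRT₁/V₁ = 2.52×8.314×359/29.2 = 258 kPa.
Step 1 — Isothermal: T stays 359 K; PV = const ⇒ V₂ = 5.75 L, P₂ = 1310 kPa.
ΔU = 0 (ideal gas, T constant).
W = nRT ln(V₂/V₁) = 2.52×8.314×359×ln(0.197) = -12200 J.
Q = ΔU + W = -12200 J.
State after step 1: P = 1310 kPa, V = 5.75 L, T = 359 K.
Step 2 — Adiabatic: T₂/T₁ = (P₂/P₁)^((γ−1)/γ) ⇒ T₂ = 359×(4.83)^0.400 = 674 K; V₂ = 2.24 L.
ΔU = nCvΔT = 2.52×12.5×(674−359) = 9910 J.
Q = 0 for an adiabatic process, so W = −ΔU = -9910 J.
Net over both steps: W = -22100 J, Q = -12200 J, ΔU = 9910 J.

-22100 J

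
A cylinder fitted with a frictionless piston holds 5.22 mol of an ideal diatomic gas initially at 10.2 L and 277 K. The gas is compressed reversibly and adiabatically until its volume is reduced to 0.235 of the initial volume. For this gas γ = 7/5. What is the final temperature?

P₁ = nRT₁/V₁ = 5.22×8.314×277/10.2 = 1180 kPa.
Adiabatic: TV^(γ−1) = const ⇒ T₂ = 277×(4.26)^0.400 = 494 K; PV^γ = const ⇒ P₂ = 8950 kPa.

494 K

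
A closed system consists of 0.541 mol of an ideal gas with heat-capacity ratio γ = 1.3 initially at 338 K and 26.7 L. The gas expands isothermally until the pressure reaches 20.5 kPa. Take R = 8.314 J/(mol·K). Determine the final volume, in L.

74.2 L

P₁ = nRT₁/V₁ = 0.541×8.314×338/26.7 = 56.9 kPa.
Isothermal: T stays 338 K; PV = const ⇒ V₂ = 74.2 L, P₂ = 20.5 kPa.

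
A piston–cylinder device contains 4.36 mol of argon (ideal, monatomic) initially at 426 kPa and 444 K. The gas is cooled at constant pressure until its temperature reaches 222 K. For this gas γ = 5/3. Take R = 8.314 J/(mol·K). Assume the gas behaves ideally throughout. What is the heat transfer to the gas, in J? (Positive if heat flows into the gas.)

V₁ = nRT₁/P₁ = 4.36×8.314×444/426 = 37.8 L.
Isobaric: P stays 426 kPa; V/T = const ⇒ T₂ = 222 K, V₂ = 18.9 L.
W = PΔV = 426×(18.9−37.8) kPa·L = -8050 J.
ΔU = nCvΔT = 4.36×12.5×(222−444) = -12100 J.
Q = ΔU + W = nCpΔT = -20100 J.

-20100 J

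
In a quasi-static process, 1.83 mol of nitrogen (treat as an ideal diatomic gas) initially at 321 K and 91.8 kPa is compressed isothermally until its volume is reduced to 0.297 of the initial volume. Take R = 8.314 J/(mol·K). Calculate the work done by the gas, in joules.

V₁ = nRT₁/P₁ = 1.83×8.314×321/91.8 = 53.2 L.
Isothermal: T stays 321 K; PV = const ⇒ V₂ = 15.8 L, P₂ = 309 kPa.
W = nRT ln(V₂/V₁) = 1.83×8.314×321×ln(0.297) = -5930 J.

-5930 J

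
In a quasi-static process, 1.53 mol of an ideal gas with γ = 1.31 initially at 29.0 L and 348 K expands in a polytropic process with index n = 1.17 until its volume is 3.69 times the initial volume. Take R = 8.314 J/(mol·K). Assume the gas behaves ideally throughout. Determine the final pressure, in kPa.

33.1 kPa

P₁ = nRT₁/V₁ = 1.53×8.314×348/29.0 = 153 kPa.
Polytropic n=1.17: T₂ = T₁(V₁/V₂)^(n−1) = 348×(0.271)^0.17 = 279 K; P₂ = P₁(V₁/V₂)^n = 33.1 kPa.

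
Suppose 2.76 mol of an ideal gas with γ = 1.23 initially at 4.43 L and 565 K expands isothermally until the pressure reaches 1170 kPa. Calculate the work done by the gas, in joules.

11900 J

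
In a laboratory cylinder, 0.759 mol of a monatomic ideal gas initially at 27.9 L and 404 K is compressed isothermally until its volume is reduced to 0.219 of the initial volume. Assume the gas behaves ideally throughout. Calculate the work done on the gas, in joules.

3870 J

P₁ = nRT₁/V₁ = 0.759×8.314×404/27.9 = 91.4 kPa.
Isothermal: T stays 404 K; PV = const ⇒ V₂ = 6.11 L, P₂ = 417 kPa.
W = nRT ln(V₂/V₁) = 0.759×8.314×404×ln(0.219) = -3870 J.
Work done on the gas = −W_by = 3870 J.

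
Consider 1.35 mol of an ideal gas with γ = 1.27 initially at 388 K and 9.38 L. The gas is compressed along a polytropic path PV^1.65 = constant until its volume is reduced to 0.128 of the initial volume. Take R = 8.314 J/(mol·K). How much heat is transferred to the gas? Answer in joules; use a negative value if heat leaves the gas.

P₁ = nRT₁/V₁ = 1.35×8.314×388/9.38 = 464 kPa.
Polytropic n=1.65: T₂ = T₁(V₁/V₂)^(n−1) = 388×(7.81)^0.65 = 1480 K; P₂ = P₁(V₁/V₂)^n = 13800 kPa.
W = (P₁V₁−P₂V₂)/(n−1) = (464×9.38−13800×1.20)/0.65 = -18800 J.
ΔU = nCvΔT = 1.35×30.8×(1480−388) = 45200 J.
Q = ΔU + W = 26400 J.

26400 J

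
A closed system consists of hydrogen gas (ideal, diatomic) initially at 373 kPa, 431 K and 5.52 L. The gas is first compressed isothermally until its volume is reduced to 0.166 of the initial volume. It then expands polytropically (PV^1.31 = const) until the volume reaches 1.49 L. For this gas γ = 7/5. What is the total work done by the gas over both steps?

n = P₁V₁/(RT₁) = 373×5.52/(8.314×431) = 0.575 mol.
Step 1 — Isothermal: T stays 431 K; PV = const ⇒ V₂ = 0.916 L, P₂ = 2250 kPa.
ΔU = 0 (ideal gas, T constant).
W = nRT ln(V₂/V₁) = 0.575×8.314×431×ln(0.166) = -3700 J.
Q = ΔU + W = -3700 J.
State after step 1: P = 2250 kPa, V = 0.916 L, T = 431 K.
Step 2 — Polytropic n=1.31: T₂ = T₁(V₁/V₂)^(n−1) = 431×(0.615)^0.31 = 371 K; P₂ = P₁(V₁/V₂)^n = 1190 kPa.
W = (P₁V₁−P₂V₂)/(n−1) = (2250×0.916−1190×1.49)/0.31 = 929 J.
ΔU = nCvΔT = 0.575×20.8×(371−431) = -720 J.
Q = ΔU + W = 209 J.
Net over both steps: W = -2770 J, Q = -3490 J, ΔU = -720 J.

-2770 J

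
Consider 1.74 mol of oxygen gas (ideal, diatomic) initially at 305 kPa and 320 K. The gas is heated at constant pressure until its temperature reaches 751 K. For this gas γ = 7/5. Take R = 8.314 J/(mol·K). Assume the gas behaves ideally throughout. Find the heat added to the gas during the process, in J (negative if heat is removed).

21800 J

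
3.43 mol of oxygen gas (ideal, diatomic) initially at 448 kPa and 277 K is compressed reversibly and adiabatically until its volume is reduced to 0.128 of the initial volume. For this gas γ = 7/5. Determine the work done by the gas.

V₁ = nRT₁/P₁ = 3.43×8.314×277/448 = 17.6 L.
Adiabatic: TV^(γ−1) = const ⇒ T₂ = 277×(7.81)^0.400 = 630 K; PV^γ = const ⇒ P₂ = 7960 kPa.
ΔU = nCvΔT = 3.43×20.8×(630−277) = 25200 J.
Q = 0 for an adiabatic process, so W = −ΔU = -25200 J.

-25200 J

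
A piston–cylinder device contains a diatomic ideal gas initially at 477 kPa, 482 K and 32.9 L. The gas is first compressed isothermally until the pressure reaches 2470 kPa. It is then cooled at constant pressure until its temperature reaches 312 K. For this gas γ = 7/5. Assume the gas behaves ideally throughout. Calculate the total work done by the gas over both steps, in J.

-31300 J

n = P₁V₁/(RT₁) = 477×32.9/(8.314×482) = 3.92 mol.
Step 1 — Isothermal: T stays 482 K; PV = const ⇒ V₂ = 6.35 L, P₂ = 2470 kPa.
ΔU = 0 (ideal gas, T constant).
W = nRT ln(V₂/V₁) = 3.92×8.314×482×ln(0.193) = -25800 J.
Q = ΔU + W = -25800 J.
State after step 1: P = 2470 kPa, V = 6.35 L, T = 482 K.
Step 2 — Isobaric: P stays 2470 kPa; V/T = const ⇒ T₂ = 312 K, V₂ = 4.11 L.
W = PΔV = 2470×(4.11−6.35) kPa·L = -5530 J.
ΔU = nCvΔT = 3.92×20.8×(312−482) = -13800 J.
Q = ΔU + W = nCpΔT = -19400 J.
Net over both steps: W = -31300 J, Q = -45200 J, ΔU = -13800 J.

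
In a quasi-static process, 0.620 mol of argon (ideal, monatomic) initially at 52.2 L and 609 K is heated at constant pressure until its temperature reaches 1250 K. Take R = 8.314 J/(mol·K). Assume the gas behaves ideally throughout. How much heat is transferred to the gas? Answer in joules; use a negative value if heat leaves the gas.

P₁ = nRT₁/V₁ = 0.620×8.314×609/52.2 = 60.1 kPa.
Isobaric: P stays 60.1 kPa; V/T = const ⇒ T₂ = 1250 K, V₂ = 107 L.
W = PΔV = 60.1×(107−52.2) kPa·L = 3300 J.
ΔU = nCvΔT = 0.620×12.5×(1250−609) = 4960 J.
Q = ΔU + W = nCpΔT = 8260 J.

8260 J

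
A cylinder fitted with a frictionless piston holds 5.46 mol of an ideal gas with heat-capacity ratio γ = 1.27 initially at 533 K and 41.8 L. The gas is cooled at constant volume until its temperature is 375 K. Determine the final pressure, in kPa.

407 kPa

P₁ = nRT₁/V₁ = 5.46×8.314×533/41.8 = 579 kPa.
Isochoric: V stays 41.8 L; P/T = const ⇒ T₂ = 375 K, P₂ = 407 kPa.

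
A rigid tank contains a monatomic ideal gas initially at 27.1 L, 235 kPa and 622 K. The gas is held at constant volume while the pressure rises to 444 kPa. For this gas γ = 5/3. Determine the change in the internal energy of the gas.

n = P₁V₁/(RT₁) = 235×27.1/(8.314×622) = 1.23 mol.
Isochoric: V stays 27.1 L; P/T = const ⇒ T₂ = 1180 K, P₂ = 444 kPa.
For an ideal gas ΔU = nCvΔT with Cv = (3/2)R = 12.5 J/(mol·K).
ΔU = 1.23×12.5×(1180−622) = 8500 J.

8500 J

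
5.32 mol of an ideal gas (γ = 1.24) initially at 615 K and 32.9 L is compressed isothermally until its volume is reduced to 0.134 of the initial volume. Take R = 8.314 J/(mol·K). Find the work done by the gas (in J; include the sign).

P₁ = nRT₁/V₁ = 5.32×8.314×615/32.9 = 827 kPa.
Isothermal: T stays 615 K; PV = const ⇒ V₂ = 4.41 L, P₂ = 6170 kPa.
W = nRT ln(V₂/V₁) = 5.32×8.314×615×ln(0.134) = -54700 J.

-54700 J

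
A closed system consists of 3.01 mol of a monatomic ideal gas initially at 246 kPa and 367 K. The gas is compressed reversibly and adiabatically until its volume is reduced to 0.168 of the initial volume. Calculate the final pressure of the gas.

4810 kPa

V₁ = nRT₁/P₁ = 3.01×8.314×367/246 = 37.3 L.
Adiabatic: TV^(γ−1) = const ⇒ T₂ = 367×(5.95)^0.667 = 1210 K; PV^γ = const ⇒ P₂ = 4810 kPa.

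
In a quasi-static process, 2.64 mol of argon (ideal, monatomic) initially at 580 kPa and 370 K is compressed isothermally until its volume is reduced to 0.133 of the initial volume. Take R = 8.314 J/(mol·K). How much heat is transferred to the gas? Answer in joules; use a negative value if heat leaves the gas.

-16400 J

V₁ = nRT₁/P₁ = 2.64×8.314×370/580 = 14.0 L.
Isothermal: T stays 370 K; PV = const ⇒ V₂ = 1.86 L, P₂ = 4360 kPa.
ΔU = 0 (ideal gas, T constant).
W = nRT ln(V₂/V₁) = 2.64×8.314×370×ln(0.133) = -16400 J.
Q = ΔU + W = -16400 J.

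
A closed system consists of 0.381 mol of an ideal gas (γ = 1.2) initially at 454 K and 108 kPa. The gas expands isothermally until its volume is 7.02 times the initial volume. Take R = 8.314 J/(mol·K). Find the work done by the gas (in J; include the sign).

2800 J

V₁ = nRT₁/P₁ = 0.381×8.314×454/108 = 13.3 L.
Isothermal: T stays 454 K; PV = const ⇒ V₂ = 93.5 L, P₂ = 15.4 kPa.
W = nRT ln(V₂/V₁) = 0.381×8.314×454×ln(7.02) = 2800 J.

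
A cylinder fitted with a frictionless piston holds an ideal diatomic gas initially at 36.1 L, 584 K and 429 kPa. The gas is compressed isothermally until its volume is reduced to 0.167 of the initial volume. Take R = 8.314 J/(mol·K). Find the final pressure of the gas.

Isothermal: T stays 584 K; PV = const ⇒ V₂ = 6.03 L, P₂ = 2570 kPa.

2570 kPa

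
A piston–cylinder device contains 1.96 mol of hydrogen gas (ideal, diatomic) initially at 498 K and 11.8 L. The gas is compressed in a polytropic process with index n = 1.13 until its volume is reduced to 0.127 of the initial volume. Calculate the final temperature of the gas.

P₁ = nRT₁/V₁ = 1.96×8.314×498/11.8 = 688 kPa.
Polytropic n=1.13: T₂ = T₁(V₁/V₂)^(n−1) = 498×(7.87)^0.13 = 651 K; P₂ = P₁(V₁/V₂)^n = 7080 kPa.

651 K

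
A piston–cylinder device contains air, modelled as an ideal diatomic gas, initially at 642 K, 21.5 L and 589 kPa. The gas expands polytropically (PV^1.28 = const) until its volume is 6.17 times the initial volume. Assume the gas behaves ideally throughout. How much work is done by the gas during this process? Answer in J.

18100 J

n = P₁V₁/(RT₁) = 589×21.5/(8.314×642) = 2.37 mol.
Polytropic n=1.28: T₂ = T₁(V₁/V₂)^(n−1) = 642×(0.162)^0.28 = 386 K; P₂ = P₁(V₁/V₂)^n = 57.4 kPa.
W = (P₁V₁−P₂V₂)/(n−1) = (589×21.5−57.4×133)/0.28 = 18100 J.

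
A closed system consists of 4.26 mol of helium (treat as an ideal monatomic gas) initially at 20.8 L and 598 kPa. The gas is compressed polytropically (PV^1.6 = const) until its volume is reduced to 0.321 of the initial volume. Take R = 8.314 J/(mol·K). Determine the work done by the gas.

-20300 J

T₁ = P₁V₁/(nR) = 598×20.8/(4.26×8.314) = 351 K.
Polytropic n=1.6: T₂ = T₁(V₁/V₂)^(n−1) = 351×(3.12)^0.60 = 694 K; P₂ = P₁(V₁/V₂)^n = 3680 kPa.
W = (P₁V₁−P₂V₂)/(n−1) = (598×20.8−3680×6.68)/0.60 = -20300 J.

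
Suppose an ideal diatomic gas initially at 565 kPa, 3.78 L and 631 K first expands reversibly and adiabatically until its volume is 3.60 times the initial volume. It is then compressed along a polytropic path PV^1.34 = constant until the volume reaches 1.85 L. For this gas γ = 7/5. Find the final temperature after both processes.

745 K

n = P₁V₁/(RT₁) = 565×3.78/(8.314×631) = 0.407 mol.
Step 1 — Adiabatic: TV^(γ−1) = const ⇒ T₂ = 631×(0.278)^0.400 = 378 K; PV^γ = const ⇒ P₂ = 94.0 kPa.
ΔU = nCvΔT = 0.407×20.8×(378−631) = -2140 J.
Q = 0 for an adiabatic process, so W = −ΔU = 2140 J.
State after step 1: P = 94.0 kPa, V = 13.6 L, T = 378 K.
Step 2 — Polytropic n=1.34: T₂ = T₁(V₁/V₂)^(n−1) = 378×(7.36)^0.34 = 745 K; P₂ = P₁(V₁/V₂)^n = 1360 kPa.
W = (P₁V₁−P₂V₂)/(n−1) = (94.0×13.6−1360×1.85)/0.34 = -3650 J.
ΔU = nCvΔT = 0.407×20.8×(745−378) = 3110 J.
Q = ΔU + W = -548 J.
Net over both steps: W = -1510 J, Q = -548 J, ΔU = 965 J.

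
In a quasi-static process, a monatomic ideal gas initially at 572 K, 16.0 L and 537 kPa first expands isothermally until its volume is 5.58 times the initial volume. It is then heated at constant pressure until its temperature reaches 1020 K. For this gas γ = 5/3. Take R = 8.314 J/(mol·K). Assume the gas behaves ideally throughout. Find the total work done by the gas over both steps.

21500 J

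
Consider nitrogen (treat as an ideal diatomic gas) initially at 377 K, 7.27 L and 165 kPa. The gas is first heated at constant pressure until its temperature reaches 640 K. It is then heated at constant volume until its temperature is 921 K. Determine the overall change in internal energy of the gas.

4330 J

n = P₁V₁/(RT₁) = 165×7.27/(8.314×377) = 0.383 mol.
Step 1 — Isobaric: P stays 165 kPa; V/T = const ⇒ T₂ = 640 K, V₂ = 12.3 L.
W = PΔV = 165×(12.3−7.27) kPa·L = 837 J.
ΔU = nCvΔT = 0.383×20.8×(640−377) = 2090 J.
Q = ΔU + W = nCpΔT = 2930 J.
State after step 1: P = 165 kPa, V = 12.3 L, T = 640 K.
Step 2 — Isochoric: V stays 12.3 L; P/T = const ⇒ T₂ = 921 K, P₂ = 237 kPa.
W = 0 (no volume change).
ΔU = nCvΔT = 0.383×20.8×(921−640) = 2240 J.
Q = ΔU = 2240 J.
Net over both steps: W = 837 J, Q = 5160 J, ΔU = 4330 J.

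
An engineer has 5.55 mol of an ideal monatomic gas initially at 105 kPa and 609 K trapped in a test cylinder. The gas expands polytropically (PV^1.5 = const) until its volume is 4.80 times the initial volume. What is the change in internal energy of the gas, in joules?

-22900 J

V₁ = nRT₁/P₁ = 5.55×8.314×609/105 = 268 L.
Polytropic n=1.5: T₂ = T₁(V₁/V₂)^(n−1) = 609×(0.208)^0.50 = 278 K; P₂ = P₁(V₁/V₂)^n = 9.98 kPa.
For an ideal gas ΔU = nCvΔT with Cv = (3/2)R = 12.5 J/(mol·K).
ΔU = 5.55×12.5×(278−609) = -22900 J.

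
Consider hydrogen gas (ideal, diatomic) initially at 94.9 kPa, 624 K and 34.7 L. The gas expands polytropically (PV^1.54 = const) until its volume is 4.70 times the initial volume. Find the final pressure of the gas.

Polytropic n=1.54: T₂ = T₁(V₁/V₂)^(n−1) = 624×(0.213)^0.54 = 271 K; P₂ = P₁(V₁/V₂)^n = 8.75 kPa.

8.75 kPa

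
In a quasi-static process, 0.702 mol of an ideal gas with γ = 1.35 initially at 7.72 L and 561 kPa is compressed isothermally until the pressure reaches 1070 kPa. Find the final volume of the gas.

T₁ = P₁V₁/(nR) = 561×7.72/(0.702×8.314) = 742 K.
Isothermal: T stays 742 K; PV = const ⇒ V₂ = 4.05 L, P₂ = 1070 kPa.

4.05 L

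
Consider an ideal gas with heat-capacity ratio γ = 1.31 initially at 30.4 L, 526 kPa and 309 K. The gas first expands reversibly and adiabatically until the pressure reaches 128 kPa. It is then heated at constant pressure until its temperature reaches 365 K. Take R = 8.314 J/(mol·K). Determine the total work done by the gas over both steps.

n = P₁V₁/(RT₁) = 526×30.4/(8.314×309) = 6.22 mol.
Step 1 — Adiabatic: T₂/T₁ = (P₂/P₁)^((γ−1)/γ) ⇒ T₂ = 309×(0.243)^0.237 = 221 K; V₂ = 89.4 L.
ΔU = nCvΔT = 6.22×26.8×(221−309) = -14700 J.
Q = 0 for an adiabatic process, so W = −ΔU = 14700 J.
State after step 1: P = 128 kPa, V = 89.4 L, T = 221 K.
Step 2 — Isobaric: P stays 128 kPa; V/T = const ⇒ T₂ = 365 K, V₂ = 148 L.
W = PΔV = 128×(148−89.4) kPa·L = 7440 J.
ΔU = nCvΔT = 6.22×26.8×(365−221) = 24000 J.
Q = ΔU + W = nCpΔT = 31500 J.
Net over both steps: W = 22100 J, Q = 31500 J, ΔU = 9350 J.

22100 J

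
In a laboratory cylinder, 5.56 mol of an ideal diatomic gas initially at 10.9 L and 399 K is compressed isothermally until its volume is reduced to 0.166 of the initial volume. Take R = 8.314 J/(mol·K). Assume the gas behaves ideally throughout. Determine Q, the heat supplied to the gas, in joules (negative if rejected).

P₁ = nRT₁/V₁ = 5.56×8.314×399/10.9 = 1690 kPa.
Isothermal: T stays 399 K; PV = const ⇒ V₂ = 1.81 L, P₂ = 10200 kPa.
ΔU = 0 (ideal gas, T constant).
W = nRT ln(V₂/V₁) = 5.56×8.314×399×ln(0.166) = -33100 J.
Q = ΔU + W = -33100 J.

-33100 J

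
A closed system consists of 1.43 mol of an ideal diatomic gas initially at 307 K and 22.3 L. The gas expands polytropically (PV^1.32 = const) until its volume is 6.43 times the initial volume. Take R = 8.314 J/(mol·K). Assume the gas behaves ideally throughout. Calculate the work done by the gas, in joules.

5120 J

P₁ = nRT₁/V₁ = 1.43×8.314×307/22.3 = 164 kPa.
Polytropic n=1.32: T₂ = T₁(V₁/V₂)^(n−1) = 307×(0.156)^0.32 = 169 K; P₂ = P₁(V₁/V₂)^n = 14.0 kPa.
W = (P₁V₁−P₂V₂)/(n−1) = (164×22.3−14.0×143)/0.32 = 5120 J.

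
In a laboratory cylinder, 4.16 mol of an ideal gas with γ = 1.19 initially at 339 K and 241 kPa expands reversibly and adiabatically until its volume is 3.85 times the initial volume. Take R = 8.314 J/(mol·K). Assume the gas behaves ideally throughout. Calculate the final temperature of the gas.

V₁ = nRT₁/P₁ = 4.16×8.314×339/241 = 48.7 L.
Adiabatic: TV^(γ−1) = const ⇒ T₂ = 339×(0.260)^0.190 = 262 K; PV^γ = const ⇒ P₂ = 48.5 kPa.

262 K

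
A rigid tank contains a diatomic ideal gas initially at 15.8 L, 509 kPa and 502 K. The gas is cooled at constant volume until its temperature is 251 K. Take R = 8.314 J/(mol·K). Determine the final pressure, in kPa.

254 kPa

Isochoric: V stays 15.8 L; P/T = const ⇒ T₂ = 251 K, P₂ = 254 kPa.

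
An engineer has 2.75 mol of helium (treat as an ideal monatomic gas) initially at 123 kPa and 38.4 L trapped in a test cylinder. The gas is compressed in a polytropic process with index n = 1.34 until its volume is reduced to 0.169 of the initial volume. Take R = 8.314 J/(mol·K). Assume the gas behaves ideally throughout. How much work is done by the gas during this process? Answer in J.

-11500 J

T₁ = P₁V₁/(nR) = 123×38.4/(2.75×8.314) = 207 K.
Polytropic n=1.34: T₂ = T₁(V₁/V₂)^(n−1) = 207×(5.92)^0.34 = 378 K; P₂ = P₁(V₁/V₂)^n = 1330 kPa.
W = (P₁V₁−P₂V₂)/(n−1) = (123×38.4−1330×6.49)/0.34 = -11500 J.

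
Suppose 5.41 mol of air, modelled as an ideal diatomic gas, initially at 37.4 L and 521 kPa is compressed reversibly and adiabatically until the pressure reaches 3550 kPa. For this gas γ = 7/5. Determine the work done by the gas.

-35600 J

T₁ = P₁V₁/(nR) = 521×37.4/(5.41×8.314) = 433 K.
Adiabatic: T₂/T₁ = (P₂/P₁)^((γ−1)/γ) ⇒ T₂ = 433×(6.81)^0.286 = 750 K; V₂ = 9.50 L.
ΔU = nCvΔT = 5.41×20.8×(750−433) = 35600 J.
Q = 0 for an adiabatic process, so W = −ΔU = -35600 J.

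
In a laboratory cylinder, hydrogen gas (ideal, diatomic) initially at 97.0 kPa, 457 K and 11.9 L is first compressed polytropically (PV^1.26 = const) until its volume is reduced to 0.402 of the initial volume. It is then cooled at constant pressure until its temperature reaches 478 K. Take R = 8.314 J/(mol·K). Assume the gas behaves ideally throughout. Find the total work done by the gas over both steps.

n = P₁V₁/(RT₁) = 97.0×11.9/(8.314×457) = 0.304 mol.
Step 1 — Polytropic n=1.26: T₂ = T₁(V₁/V₂)^(n−1) = 457×(2.49)^0.26 = 579 K; P₂ = P₁(V₁/V₂)^n = 306 kPa.
W = (P₁V₁−P₂V₂)/(n−1) = (97.0×11.9−306×4.78)/0.26 = -1190 J.
ΔU = nCvΔT = 0.304×20.8×(579−457) = 772 J.
Q = ΔU + W = -415 J.
State after step 1: P = 306 kPa, V = 4.78 L, T = 579 K.
Step 2 — Isobaric: P stays 306 kPa; V/T = const ⇒ T₂ = 478 K, V₂ = 3.95 L.
W = PΔV = 306×(3.95−4.78) kPa·L = -256 J.
ΔU = nCvΔT = 0.304×20.8×(478−579) = -639 J.
Q = ΔU + W = nCpΔT = -895 J.
Net over both steps: W = -1440 J, Q = -1310 J, ΔU = 133 J.

-1440 J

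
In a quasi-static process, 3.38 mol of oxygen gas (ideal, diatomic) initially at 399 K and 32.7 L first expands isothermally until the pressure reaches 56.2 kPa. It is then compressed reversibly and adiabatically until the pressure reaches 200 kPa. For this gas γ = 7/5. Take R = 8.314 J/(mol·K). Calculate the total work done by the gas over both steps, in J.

P₁ = nRT₁/V₁ = 3.38×8.314×399/32.7 = 343 kPa.
Step 1 — Isothermal: T stays 399 K; PV = const ⇒ V₂ = 200 L, P₂ = 56.2 kPa.
ΔU = 0 (ideal gas, T constant).
W = nRT ln(V₂/V₁) = 3.38×8.314×399×ln(6.10) = 20300 J.
Q = ΔU + W = 20300 J.
State after step 1: P = 56.2 kPa, V = 200 L, T = 399 K.
Step 2 — Adiabatic: T₂/T₁ = (P₂/P₁)^((γ−1)/γ) ⇒ T₂ = 399×(3.56)^0.286 = 573 K; V₂ = 80.6 L.
ΔU = nCvΔT = 3.38×20.8×(573−399) = 12300 J.
Q = 0 for an adiabatic process, so W = −ΔU = -12300 J.
Net over both steps: W = 8020 J, Q = 20300 J, ΔU = 12300 J.

8020 J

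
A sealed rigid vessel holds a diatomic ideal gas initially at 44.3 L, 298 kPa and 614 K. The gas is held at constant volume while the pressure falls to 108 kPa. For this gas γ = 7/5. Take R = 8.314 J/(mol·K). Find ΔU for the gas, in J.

n = P₁V₁/(RT₁) = 298×44.3/(8.314×614) = 2.59 mol.
Isochoric: V stays 44.3 L; P/T = const ⇒ T₂ = 223 K, P₂ = 108 kPa.
For an ideal gas ΔU = nCvΔT with Cv = (5/2)R = 20.8 J/(mol·K).
ΔU = 2.59×20.8×(223−614) = -21000 J.

-21000 J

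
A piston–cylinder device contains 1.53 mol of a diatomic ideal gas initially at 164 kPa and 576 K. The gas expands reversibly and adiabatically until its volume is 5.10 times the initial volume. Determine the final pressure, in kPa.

V₁ = nRT₁/P₁ = 1.53×8.314×576/164 = 44.7 L.
Adiabatic: TV^(γ−1) = const ⇒ T₂ = 576×(0.196)^0.400 = 300 K; PV^γ = const ⇒ P₂ = 16.8 kPa.

16.8 kPa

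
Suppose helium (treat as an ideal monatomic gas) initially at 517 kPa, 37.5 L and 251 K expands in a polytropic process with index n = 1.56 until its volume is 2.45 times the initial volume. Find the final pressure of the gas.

128 kPa

Polytropic n=1.56: T₂ = T₁(V₁/V₂)^(n−1) = 251×(0.408)^0.56 = 152 K; P₂ = P₁(V₁/V₂)^n = 128 kPa.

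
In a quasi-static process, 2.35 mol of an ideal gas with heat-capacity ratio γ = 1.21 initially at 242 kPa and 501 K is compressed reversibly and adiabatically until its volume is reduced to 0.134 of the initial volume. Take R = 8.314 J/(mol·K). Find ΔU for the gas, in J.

24500 J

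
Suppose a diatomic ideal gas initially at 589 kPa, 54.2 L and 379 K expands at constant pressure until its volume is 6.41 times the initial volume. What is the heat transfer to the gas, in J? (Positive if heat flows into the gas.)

604000 J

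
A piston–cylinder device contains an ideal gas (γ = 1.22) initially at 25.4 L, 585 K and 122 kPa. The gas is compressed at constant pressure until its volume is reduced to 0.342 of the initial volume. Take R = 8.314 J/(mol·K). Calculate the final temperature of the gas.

200 K

Isobaric: P stays 122 kPa; V/T = const ⇒ T₂ = 200 K, V₂ = 8.69 L.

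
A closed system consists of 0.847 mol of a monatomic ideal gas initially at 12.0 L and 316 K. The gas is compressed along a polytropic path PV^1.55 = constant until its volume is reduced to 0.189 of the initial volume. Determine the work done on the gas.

6070 J

P₁ = nRT₁/V₁ = 0.847×8.314×316/12.0 = 185 kPa.
Polytropic n=1.55: T₂ = T₁(V₁/V₂)^(n−1) = 316×(5.29)^0.55 = 790 K; P₂ = P₁(V₁/V₂)^n = 2450 kPa.
W = (P₁V₁−P₂V₂)/(n−1) = (185×12.0−2450×2.27)/0.55 = -6070 J.
Work done on the gas = −W_by = 6070 J.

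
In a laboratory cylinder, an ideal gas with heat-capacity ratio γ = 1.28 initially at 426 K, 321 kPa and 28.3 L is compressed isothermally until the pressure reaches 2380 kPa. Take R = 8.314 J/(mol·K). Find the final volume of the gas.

3.82 L

Isothermal: T stays 426 K; PV = const ⇒ V₂ = 3.82 L, P₂ = 2380 kPa.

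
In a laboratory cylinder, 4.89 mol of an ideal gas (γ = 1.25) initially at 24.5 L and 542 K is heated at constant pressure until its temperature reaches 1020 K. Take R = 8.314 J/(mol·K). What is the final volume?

46.1 L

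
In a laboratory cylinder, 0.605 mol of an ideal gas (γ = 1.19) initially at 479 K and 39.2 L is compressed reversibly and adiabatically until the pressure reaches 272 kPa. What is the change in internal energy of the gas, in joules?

3400 J

P₁ = nRT₁/V₁ = 0.605×8.314×479/39.2 = 61.5 kPa.
Adiabatic: T₂/T₁ = (P₂/P₁)^((γ−1)/γ) ⇒ T₂ = 479×(4.43)^0.160 = 607 K; V₂ = 11.2 L.
For an ideal gas ΔU = nCvΔT with Cv = R/(γ−1) = 43.8 J/(mol·K).
ΔU = 0.605×43.8×(607−479) = 3400 J.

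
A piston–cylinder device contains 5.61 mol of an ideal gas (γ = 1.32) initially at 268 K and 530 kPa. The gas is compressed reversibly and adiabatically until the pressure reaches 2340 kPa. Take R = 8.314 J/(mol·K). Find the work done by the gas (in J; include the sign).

-16900 J

V₁ = nRT₁/P₁ = 5.61×8.314×268/530 = 23.6 L.
Adiabatic: T₂/T₁ = (P₂/P₁)^((γ−1)/γ) ⇒ T₂ = 268×(4.42)^0.242 = 384 K; V₂ = 7.66 L.
ΔU = nCvΔT = 5.61×26.0×(384−268) = 16900 J.
Q = 0 for an adiabatic process, so W = −ΔU = -16900 J.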